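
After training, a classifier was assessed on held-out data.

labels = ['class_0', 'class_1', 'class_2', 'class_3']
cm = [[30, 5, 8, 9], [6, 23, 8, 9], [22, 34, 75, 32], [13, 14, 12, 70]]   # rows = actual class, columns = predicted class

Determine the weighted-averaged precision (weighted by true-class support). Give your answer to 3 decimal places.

0.590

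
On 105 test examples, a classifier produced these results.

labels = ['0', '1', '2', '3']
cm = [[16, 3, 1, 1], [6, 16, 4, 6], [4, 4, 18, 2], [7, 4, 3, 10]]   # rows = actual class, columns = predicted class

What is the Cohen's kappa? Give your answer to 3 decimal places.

Observed agreement pₒ = trace/N = 60/105 = 0.5714
Expected agreement pₑ = Σ (rowᵢ·colᵢ)/N² = (21·33 + 32·27 + 28·26 + 24·19)/105² = 0.2486
κ = (pₒ − pₑ)/(1 − pₑ) = (0.5714 − 0.2486)/(1 − 0.2486) = 0.430

0.430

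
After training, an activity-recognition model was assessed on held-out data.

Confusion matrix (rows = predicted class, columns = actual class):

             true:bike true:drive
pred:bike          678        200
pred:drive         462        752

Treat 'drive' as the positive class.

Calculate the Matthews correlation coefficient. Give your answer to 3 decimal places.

MCC = (TP·TN − FP·FN) / √((TP+FP)(TP+FN)(TN+FP)(TN+FN))
Numerator = 752·678 − 462·200 = 417456
Denominator = √(1214·952·1140·878) = √1156791269760 = 1075542.3143
MCC = 417456 / 1075542.3143 = 0.388

0.388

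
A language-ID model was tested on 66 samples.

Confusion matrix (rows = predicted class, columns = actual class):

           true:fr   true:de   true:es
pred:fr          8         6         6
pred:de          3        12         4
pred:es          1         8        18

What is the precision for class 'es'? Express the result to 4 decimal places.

0.6667

Take TP from the diagonal, FP from the rest of the 'es' prediction marginal, FN from the rest of the 'es' actual marginal.
precision = TP/(TP+FP).
es: TP=18, FP=1+8=9 → 18/27 = 0.66667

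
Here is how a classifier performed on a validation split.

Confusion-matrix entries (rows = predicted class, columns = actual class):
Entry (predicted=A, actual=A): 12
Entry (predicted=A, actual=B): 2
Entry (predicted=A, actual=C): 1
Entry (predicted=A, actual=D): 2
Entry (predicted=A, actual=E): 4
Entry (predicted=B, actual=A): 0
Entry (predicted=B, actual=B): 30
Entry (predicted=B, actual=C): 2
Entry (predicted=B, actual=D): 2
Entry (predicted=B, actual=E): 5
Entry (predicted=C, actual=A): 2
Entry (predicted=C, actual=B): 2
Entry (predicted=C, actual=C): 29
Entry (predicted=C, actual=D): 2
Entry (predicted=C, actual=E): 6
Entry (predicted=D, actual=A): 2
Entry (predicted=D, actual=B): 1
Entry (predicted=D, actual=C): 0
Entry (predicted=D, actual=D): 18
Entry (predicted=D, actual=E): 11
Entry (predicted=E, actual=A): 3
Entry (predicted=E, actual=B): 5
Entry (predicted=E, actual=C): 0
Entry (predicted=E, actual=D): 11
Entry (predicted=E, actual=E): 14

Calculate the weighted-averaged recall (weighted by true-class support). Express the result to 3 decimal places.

0.620

Per-class recall (TP/(TP+FN)):
  A: TP=12, FN=0+2+2+3=7 → 12/19 = 0.6316
  B: TP=30, FN=2+2+1+5=10 → 30/40 = 0.7500
  C: TP=29, FN=1+2+0+0=3 → 29/32 = 0.9063
  D: TP=18, FN=2+2+2+11=17 → 18/35 = 0.5143
  E: TP=14, FN=4+5+6+11=26 → 14/40 = 0.3500
Weighted-recall = Σ (supportᵢ/N)·recallᵢ with N=166: (19/166)·0.6316 + (40/166)·0.7500 + (32/166)·0.9063 + (35/166)·0.5143 + (40/166)·0.3500 = 0.620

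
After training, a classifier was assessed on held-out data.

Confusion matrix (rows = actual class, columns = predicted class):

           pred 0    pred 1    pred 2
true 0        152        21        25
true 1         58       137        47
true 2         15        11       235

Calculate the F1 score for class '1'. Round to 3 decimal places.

One-vs-rest for '1': TP = diagonal; FP = other classes predicted '1'; FN = '1' predicted as other.
F1 score = 2·TP/(2·TP+FP+FN).
1: TP=137, FP=21+11=32, FN=58+47=105 → 274/411 = 0.6667

0.667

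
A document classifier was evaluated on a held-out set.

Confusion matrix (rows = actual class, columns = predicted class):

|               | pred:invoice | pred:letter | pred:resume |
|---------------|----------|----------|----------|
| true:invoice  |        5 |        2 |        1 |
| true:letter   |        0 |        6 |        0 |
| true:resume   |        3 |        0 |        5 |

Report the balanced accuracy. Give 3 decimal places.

0.750

Balanced accuracy = mean of per-class recall.
  invoice: recall = 5/8 = 0.6250
  letter: recall = 6/6 = 1.0000
  resume: recall = 5/8 = 0.6250
Mean = (0.6250 + 1.0000 + 0.6250) / 3 = 0.750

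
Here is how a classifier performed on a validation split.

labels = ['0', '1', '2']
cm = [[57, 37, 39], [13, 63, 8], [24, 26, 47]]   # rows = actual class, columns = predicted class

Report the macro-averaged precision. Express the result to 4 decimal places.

0.5355

Per-class precision (TP/(TP+FP)):
  0: TP=57, FP=13+24=37 → 57/94 = 0.60638
  1: TP=63, FP=37+26=63 → 63/126 = 0.50000
  2: TP=47, FP=39+8=47 → 47/94 = 0.50000
Macro-precision = mean = (0.60638 + 0.50000 + 0.50000) / 3 = 0.5355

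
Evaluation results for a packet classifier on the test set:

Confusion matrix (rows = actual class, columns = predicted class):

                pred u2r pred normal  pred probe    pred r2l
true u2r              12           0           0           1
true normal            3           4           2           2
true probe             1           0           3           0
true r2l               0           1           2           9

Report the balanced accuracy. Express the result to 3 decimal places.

0.697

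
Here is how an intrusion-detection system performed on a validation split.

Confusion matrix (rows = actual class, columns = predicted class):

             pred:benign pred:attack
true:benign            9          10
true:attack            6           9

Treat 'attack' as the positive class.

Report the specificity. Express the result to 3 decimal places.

Specificity = TN/(TN+FP) = 9/(9+10) = 0.474

0.474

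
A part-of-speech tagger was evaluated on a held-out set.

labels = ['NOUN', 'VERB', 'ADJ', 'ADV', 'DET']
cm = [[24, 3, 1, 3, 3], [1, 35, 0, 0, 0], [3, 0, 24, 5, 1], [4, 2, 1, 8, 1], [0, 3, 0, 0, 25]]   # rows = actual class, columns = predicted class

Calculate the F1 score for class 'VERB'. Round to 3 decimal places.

0.886

Take TP from the diagonal, FP from the rest of the 'VERB' prediction marginal, FN from the rest of the 'VERB' actual marginal.
F1 score = 2·TP/(2·TP+FP+FN).
VERB: TP=35, FP=3+0+2+3=8, FN=1+0+0+0=1 → 70/79 = 0.8861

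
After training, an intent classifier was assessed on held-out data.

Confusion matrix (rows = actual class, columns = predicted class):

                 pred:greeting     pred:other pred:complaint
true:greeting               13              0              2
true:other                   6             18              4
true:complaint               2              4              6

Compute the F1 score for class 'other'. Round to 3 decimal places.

0.720

One-vs-rest for 'other': TP = diagonal; FP = other classes predicted 'other'; FN = 'other' predicted as other.
F1 score = 2·TP/(2·TP+FP+FN).
other: TP=18, FP=0+4=4, FN=6+4=10 → 36/50 = 0.7200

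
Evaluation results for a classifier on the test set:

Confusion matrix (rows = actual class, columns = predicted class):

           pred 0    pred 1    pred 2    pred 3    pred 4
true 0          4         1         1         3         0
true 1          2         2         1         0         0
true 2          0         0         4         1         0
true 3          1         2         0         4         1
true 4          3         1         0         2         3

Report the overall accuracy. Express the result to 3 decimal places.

Accuracy = trace / total = (4+2+4+4+3=17) / 36 = 17/36 = 0.472

0.472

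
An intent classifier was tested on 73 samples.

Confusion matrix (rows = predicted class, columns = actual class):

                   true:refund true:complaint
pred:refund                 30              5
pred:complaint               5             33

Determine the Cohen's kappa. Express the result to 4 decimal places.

Observed agreement pₒ = trace/N = 63/73 = 0.86301
Expected agreement pₑ = Σ (rowᵢ·colᵢ)/N² = (35·35 + 38·38)/73² = 0.50084
κ = (pₒ − pₑ)/(1 − pₑ) = (0.86301 − 0.50084)/(1 − 0.50084) = 0.7256

0.7256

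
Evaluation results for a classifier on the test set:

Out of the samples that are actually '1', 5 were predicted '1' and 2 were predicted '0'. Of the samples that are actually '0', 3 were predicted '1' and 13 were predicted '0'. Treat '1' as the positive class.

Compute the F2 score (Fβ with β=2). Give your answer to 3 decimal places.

Fβ = (1+β²)·TP / ((1+β²)·TP + β²·FN + FP), with β²=4
= 5·5 / (5·5 + 4·2 + 3) = 0.694

0.694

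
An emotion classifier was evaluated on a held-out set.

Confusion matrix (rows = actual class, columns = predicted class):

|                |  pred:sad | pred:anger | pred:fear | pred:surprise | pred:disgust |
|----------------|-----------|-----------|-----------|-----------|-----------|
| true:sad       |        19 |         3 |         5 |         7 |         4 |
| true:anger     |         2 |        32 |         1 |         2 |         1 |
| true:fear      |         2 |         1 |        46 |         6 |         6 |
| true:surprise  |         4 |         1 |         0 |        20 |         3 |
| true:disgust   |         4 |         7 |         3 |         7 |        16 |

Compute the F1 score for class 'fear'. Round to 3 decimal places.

Take TP from the diagonal, FP from the rest of the 'fear' prediction marginal, FN from the rest of the 'fear' actual marginal.
F1 score = 2·TP/(2·TP+FP+FN).
fear: TP=46, FP=5+1+0+3=9, FN=2+1+6+6=15 → 92/116 = 0.7931

0.793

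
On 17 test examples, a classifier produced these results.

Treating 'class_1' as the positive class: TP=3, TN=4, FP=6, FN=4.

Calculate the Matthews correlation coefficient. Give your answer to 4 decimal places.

-0.1690

MCC = (TP·TN − FP·FN) / √((TP+FP)(TP+FN)(TN+FP)(TN+FN))
Numerator = 3·4 − 6·4 = -12
Denominator = √(9·7·10·8) = √5040 = 70.9930
MCC = -12 / 70.9930 = -0.1690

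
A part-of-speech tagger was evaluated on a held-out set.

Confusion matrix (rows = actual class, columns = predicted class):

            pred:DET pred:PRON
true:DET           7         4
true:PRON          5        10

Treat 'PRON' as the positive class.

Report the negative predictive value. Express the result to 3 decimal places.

NPV = TN/(TN+FN) = 7/(7+5) = 0.583

0.583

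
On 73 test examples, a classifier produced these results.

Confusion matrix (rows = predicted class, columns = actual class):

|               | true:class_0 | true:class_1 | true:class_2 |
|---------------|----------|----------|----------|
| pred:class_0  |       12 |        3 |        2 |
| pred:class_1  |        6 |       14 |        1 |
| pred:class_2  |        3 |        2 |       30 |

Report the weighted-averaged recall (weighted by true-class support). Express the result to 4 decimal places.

Per-class recall (TP/(TP+FN)):
  class_0: TP=12, FN=6+3=9 → 12/21 = 0.57143
  class_1: TP=14, FN=3+2=5 → 14/19 = 0.73684
  class_2: TP=30, FN=2+1=3 → 30/33 = 0.90909
Weighted-recall = Σ (supportᵢ/N)·recallᵢ with N=73: (21/73)·0.57143 + (19/73)·0.73684 + (33/73)·0.90909 = 0.7671

0.7671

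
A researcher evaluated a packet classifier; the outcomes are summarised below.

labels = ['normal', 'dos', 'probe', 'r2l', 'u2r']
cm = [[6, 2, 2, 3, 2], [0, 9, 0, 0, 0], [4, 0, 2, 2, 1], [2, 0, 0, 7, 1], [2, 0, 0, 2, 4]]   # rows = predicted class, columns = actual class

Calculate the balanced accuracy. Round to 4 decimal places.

0.5494

Balanced accuracy = mean of per-class recall.
  normal: recall = 6/14 = 0.42857
  dos: recall = 9/11 = 0.81818
  probe: recall = 2/4 = 0.50000
  r2l: recall = 7/14 = 0.50000
  u2r: recall = 4/8 = 0.50000
Mean = (0.42857 + 0.81818 + 0.50000 + 0.50000 + 0.50000) / 5 = 0.5494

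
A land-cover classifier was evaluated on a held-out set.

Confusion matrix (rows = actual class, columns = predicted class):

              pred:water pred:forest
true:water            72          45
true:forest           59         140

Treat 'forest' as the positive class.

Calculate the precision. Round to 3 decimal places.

0.757

Precision = TP/(TP+FP) = 140/(140+45) = 140/185 = 0.757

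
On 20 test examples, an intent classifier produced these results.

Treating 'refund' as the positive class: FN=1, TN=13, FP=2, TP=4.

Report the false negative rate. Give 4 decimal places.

FNR = FN/(FN+TP) = 1/(1+4) = 0.2000

0.2000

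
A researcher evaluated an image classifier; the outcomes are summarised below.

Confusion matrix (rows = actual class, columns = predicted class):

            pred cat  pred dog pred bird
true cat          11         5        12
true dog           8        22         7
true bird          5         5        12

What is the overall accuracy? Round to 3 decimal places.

0.517

Accuracy = trace / total = (11+22+12=45) / 87 = 45/87 = 0.517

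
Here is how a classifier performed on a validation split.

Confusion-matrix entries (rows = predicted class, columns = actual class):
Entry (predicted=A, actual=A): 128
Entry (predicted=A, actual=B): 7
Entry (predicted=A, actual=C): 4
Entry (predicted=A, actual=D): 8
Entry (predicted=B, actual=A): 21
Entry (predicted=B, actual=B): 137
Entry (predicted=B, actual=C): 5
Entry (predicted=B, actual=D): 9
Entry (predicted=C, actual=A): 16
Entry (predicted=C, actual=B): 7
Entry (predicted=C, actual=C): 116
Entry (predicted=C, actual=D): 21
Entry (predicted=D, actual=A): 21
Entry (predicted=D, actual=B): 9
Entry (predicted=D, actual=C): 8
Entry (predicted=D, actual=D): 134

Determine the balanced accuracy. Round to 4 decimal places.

Balanced accuracy = mean of per-class recall.
  A: recall = 128/186 = 0.68817
  B: recall = 137/160 = 0.85625
  C: recall = 116/133 = 0.87218
  D: recall = 134/172 = 0.77907
Mean = (0.68817 + 0.85625 + 0.87218 + 0.77907) / 4 = 0.7989

0.7989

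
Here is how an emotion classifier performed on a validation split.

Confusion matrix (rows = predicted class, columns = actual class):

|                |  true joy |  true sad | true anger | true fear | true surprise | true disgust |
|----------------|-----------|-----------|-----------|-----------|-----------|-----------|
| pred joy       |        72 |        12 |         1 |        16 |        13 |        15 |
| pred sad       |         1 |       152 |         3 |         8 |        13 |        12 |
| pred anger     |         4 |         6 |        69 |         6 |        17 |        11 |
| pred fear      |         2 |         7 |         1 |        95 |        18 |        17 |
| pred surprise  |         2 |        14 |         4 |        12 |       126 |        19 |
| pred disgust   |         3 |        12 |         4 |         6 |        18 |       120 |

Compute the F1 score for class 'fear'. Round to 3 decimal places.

0.671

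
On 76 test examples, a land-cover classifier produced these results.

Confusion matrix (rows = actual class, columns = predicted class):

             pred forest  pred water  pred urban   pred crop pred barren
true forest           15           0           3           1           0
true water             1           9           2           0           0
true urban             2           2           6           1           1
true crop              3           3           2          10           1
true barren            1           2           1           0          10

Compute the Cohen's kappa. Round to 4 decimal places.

Observed agreement pₒ = trace/N = 50/76 = 0.65789
Expected agreement pₑ = Σ (rowᵢ·colᵢ)/N² = (19·22 + 12·16 + 12·14 + 19·12 + 14·12)/76² = 0.20325
κ = (pₒ − pₑ)/(1 − pₑ) = (0.65789 − 0.20325)/(1 − 0.20325) = 0.5706

0.5706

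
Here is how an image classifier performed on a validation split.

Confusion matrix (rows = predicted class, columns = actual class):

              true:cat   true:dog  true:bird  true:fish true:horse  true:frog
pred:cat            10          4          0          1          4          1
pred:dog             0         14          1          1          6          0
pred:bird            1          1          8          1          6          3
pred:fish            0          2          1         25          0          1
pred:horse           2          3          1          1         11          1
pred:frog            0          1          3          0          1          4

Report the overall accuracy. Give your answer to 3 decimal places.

Accuracy = trace / total = (10+14+8+25+11+4=72) / 119 = 72/119 = 0.605

0.605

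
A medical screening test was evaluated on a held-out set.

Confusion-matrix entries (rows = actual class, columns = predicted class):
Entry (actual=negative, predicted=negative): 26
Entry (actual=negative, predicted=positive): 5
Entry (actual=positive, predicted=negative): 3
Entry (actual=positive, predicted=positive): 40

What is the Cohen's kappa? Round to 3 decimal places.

Observed agreement pₒ = trace/N = 66/74 = 0.8919
Expected agreement pₑ = Σ (rowᵢ·colᵢ)/N² = (31·29 + 43·45)/74² = 0.5175
κ = (pₒ − pₑ)/(1 − pₑ) = (0.8919 − 0.5175)/(1 − 0.5175) = 0.776

0.776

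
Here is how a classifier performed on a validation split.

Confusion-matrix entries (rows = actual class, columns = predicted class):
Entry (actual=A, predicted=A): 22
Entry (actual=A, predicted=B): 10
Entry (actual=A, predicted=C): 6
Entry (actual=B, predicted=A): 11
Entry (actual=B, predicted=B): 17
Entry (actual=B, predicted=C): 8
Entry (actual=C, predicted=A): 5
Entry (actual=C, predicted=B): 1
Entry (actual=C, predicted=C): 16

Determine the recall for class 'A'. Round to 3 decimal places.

0.579

Take TP from the diagonal, FP from the rest of the 'A' prediction marginal, FN from the rest of the 'A' actual marginal.
recall = TP/(TP+FN).
A: TP=22, FN=10+6=16 → 22/38 = 0.5789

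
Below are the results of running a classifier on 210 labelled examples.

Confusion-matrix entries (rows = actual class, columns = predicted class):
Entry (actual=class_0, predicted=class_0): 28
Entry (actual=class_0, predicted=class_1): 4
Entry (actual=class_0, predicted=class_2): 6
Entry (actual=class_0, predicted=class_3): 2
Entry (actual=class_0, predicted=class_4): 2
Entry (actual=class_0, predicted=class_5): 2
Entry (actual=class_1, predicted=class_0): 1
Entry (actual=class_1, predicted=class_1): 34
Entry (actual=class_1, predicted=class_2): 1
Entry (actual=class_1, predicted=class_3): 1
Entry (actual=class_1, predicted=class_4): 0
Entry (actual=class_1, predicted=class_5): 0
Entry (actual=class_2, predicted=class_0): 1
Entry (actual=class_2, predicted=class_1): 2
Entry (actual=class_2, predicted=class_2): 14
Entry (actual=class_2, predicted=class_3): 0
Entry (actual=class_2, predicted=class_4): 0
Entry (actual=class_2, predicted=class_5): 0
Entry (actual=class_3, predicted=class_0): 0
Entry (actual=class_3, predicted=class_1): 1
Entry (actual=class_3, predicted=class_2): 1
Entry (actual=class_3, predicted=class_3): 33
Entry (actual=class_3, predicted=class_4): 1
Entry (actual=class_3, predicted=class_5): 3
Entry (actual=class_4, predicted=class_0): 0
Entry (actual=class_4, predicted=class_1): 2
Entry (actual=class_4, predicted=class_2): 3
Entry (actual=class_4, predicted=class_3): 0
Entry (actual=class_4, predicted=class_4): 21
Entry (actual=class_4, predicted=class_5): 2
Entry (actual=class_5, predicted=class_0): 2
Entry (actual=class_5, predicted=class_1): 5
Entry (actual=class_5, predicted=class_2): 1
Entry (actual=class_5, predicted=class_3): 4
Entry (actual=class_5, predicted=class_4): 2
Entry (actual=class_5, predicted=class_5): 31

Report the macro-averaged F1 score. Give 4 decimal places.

Per-class F1 score (2·TP/(2·TP+FP+FN)):
  class_0: TP=28, FP=1+1+0+0+2=4, FN=4+6+2+2+2=16 → 56/76 = 0.73684
  class_1: TP=34, FP=4+2+1+2+5=14, FN=1+1+1+0+0=3 → 68/85 = 0.80000
  class_2: TP=14, FP=6+1+1+3+1=12, FN=1+2+0+0+0=3 → 28/43 = 0.65116
  class_3: TP=33, FP=2+1+0+0+4=7, FN=0+1+1+1+3=6 → 66/79 = 0.83544
  class_4: TP=21, FP=2+0+0+1+2=5, FN=0+2+3+0+2=7 → 42/54 = 0.77778
  class_5: TP=31, FP=2+0+0+3+2=7, FN=2+5+1+4+2=14 → 62/83 = 0.74699
Macro-F1 score = mean = (0.73684 + 0.80000 + 0.65116 + 0.83544 + 0.77778 + 0.74699) / 6 = 0.7580

0.7580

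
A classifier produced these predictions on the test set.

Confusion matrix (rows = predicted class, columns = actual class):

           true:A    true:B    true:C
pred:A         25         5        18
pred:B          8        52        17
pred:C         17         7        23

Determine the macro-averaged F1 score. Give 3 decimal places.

Per-class F1 score (2·TP/(2·TP+FP+FN)):
  A: TP=25, FP=5+18=23, FN=8+17=25 → 50/98 = 0.5102
  B: TP=52, FP=8+17=25, FN=5+7=12 → 104/141 = 0.7376
  C: TP=23, FP=17+7=24, FN=18+17=35 → 46/105 = 0.4381
Macro-F1 score = mean = (0.5102 + 0.7376 + 0.4381) / 3 = 0.562

0.562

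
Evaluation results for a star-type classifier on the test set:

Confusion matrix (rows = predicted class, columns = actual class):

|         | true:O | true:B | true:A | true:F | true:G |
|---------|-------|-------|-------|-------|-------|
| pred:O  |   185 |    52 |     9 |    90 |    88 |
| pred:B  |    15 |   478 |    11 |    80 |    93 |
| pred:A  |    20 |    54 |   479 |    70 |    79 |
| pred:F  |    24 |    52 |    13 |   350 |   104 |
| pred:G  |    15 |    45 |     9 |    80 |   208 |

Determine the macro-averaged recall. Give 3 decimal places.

0.644

Per-class recall (TP/(TP+FN)):
  O: TP=185, FN=15+20+24+15=74 → 185/259 = 0.7143
  B: TP=478, FN=52+54+52+45=203 → 478/681 = 0.7019
  A: TP=479, FN=9+11+13+9=42 → 479/521 = 0.9194
  F: TP=350, FN=90+80+70+80=320 → 350/670 = 0.5224
  G: TP=208, FN=88+93+79+104=364 → 208/572 = 0.3636
Macro-recall = mean = (0.7143 + 0.7019 + 0.9194 + 0.5224 + 0.3636) / 5 = 0.644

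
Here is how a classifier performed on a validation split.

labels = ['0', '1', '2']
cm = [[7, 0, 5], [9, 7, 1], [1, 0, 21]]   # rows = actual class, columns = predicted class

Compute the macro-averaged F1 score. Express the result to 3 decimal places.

0.641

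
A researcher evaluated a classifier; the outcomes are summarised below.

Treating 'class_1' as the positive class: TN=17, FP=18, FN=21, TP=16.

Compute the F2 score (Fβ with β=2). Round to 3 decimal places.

Fβ = (1+β²)·TP / ((1+β²)·TP + β²·FN + FP), with β²=4
= 5·16 / (5·16 + 4·21 + 18) = 0.440

0.440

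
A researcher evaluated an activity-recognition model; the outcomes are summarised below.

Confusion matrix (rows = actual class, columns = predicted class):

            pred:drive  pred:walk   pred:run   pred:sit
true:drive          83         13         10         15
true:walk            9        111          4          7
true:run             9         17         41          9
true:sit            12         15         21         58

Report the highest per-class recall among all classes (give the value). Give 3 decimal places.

Per-class recall (TP/(TP+FN)):
  drive: TP=83, FN=13+10+15=38 → 83/121 = 0.6860
  walk: TP=111, FN=9+4+7=20 → 111/131 = 0.8473
  run: TP=41, FN=9+17+9=35 → 41/76 = 0.5395
  sit: TP=58, FN=12+15+21=48 → 58/106 = 0.5472
Highest is class 'walk' with recall = 0.847.

0.847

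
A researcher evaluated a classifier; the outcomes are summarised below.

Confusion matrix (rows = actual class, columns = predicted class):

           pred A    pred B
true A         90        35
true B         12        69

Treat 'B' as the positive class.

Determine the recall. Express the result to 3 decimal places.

0.852

Recall = TP/(TP+FN) = 69/(69+12) = 69/81 = 0.852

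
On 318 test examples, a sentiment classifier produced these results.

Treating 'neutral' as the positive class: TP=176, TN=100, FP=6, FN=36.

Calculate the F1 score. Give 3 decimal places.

0.893

Precision = TP/(TP+FP) = 176/182 = 0.9670
Recall = TP/(TP+FN) = 176/212 = 0.8302
F1 = 2·TP/(2·TP+FP+FN) = 352/394 = 0.893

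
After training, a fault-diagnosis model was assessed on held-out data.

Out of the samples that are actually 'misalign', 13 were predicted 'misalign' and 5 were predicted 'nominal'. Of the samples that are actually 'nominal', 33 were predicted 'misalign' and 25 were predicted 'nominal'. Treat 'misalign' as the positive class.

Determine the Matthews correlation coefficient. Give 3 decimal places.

MCC = (TP·TN − FP·FN) / √((TP+FP)(TP+FN)(TN+FP)(TN+FN))
Numerator = 13·25 − 33·5 = 160
Denominator = √(46·18·58·30) = √1440720 = 1200.3000
MCC = 160 / 1200.3000 = 0.133

0.133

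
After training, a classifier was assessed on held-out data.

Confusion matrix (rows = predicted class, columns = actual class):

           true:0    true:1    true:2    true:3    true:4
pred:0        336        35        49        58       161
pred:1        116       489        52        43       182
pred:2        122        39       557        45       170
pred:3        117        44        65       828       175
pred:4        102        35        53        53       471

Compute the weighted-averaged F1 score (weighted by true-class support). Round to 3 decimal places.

0.597

Per-class F1 score (2·TP/(2·TP+FP+FN)):
  0: TP=336, FP=35+49+58+161=303, FN=116+122+117+102=457 → 672/1432 = 0.4693
  1: TP=489, FP=116+52+43+182=393, FN=35+39+44+35=153 → 978/1524 = 0.6417
  2: TP=557, FP=122+39+45+170=376, FN=49+52+65+53=219 → 1114/1709 = 0.6518
  3: TP=828, FP=117+44+65+175=401, FN=58+43+45+53=199 → 1656/2256 = 0.7340
  4: TP=471, FP=102+35+53+53=243, FN=161+182+170+175=688 → 942/1873 = 0.5029
Weighted-F1 score = Σ (supportᵢ/N)·F1 scoreᵢ with N=4397: (793/4397)·0.4693 + (642/4397)·0.6417 + (776/4397)·0.6518 + (1027/4397)·0.7340 + (1159/4397)·0.5029 = 0.597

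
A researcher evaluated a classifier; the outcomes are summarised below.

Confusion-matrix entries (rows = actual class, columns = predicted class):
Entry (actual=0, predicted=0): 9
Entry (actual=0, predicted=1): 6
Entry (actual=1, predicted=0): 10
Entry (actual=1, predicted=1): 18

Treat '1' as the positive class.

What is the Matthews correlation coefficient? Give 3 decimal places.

MCC = (TP·TN − FP·FN) / √((TP+FP)(TP+FN)(TN+FP)(TN+FN))
Numerator = 18·9 − 6·10 = 102
Denominator = √(24·28·15·19) = √191520 = 437.6300
MCC = 102 / 437.6300 = 0.233

0.233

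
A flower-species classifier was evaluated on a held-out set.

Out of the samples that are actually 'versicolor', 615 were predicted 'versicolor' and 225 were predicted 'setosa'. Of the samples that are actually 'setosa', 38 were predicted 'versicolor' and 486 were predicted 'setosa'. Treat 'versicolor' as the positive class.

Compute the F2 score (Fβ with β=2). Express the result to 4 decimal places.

Fβ = (1+β²)·TP / ((1+β²)·TP + β²·FN + FP), with β²=4
= 5·615 / (5·615 + 4·225 + 38) = 0.7663

0.7663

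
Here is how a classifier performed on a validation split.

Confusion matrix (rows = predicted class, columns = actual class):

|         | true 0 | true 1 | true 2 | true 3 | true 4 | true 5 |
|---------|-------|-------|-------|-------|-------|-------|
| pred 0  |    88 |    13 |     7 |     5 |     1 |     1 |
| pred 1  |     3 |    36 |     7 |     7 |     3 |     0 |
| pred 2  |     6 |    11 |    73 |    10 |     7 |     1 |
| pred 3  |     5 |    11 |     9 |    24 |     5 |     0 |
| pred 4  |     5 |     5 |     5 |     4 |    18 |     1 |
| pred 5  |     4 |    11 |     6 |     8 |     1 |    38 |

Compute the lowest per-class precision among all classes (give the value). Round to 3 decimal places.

0.444

Per-class precision (TP/(TP+FP)):
  0: TP=88, FP=13+7+5+1+1=27 → 88/115 = 0.7652
  1: TP=36, FP=3+7+7+3+0=20 → 36/56 = 0.6429
  2: TP=73, FP=6+11+10+7+1=35 → 73/108 = 0.6759
  3: TP=24, FP=5+11+9+5+0=30 → 24/54 = 0.4444
  4: TP=18, FP=5+5+5+4+1=20 → 18/38 = 0.4737
  5: TP=38, FP=4+11+6+8+1=30 → 38/68 = 0.5588
Lowest is class '3' with precision = 0.444.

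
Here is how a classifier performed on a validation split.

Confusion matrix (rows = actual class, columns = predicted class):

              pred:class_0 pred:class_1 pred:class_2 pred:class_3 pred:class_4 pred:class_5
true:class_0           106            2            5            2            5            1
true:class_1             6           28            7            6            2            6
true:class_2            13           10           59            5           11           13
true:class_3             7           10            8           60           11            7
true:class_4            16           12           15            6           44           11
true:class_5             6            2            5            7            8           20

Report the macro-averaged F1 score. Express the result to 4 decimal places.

0.5486

Per-class F1 score (2·TP/(2·TP+FP+FN)):
  class_0: TP=106, FP=6+13+7+16+6=48, FN=2+5+2+5+1=15 → 212/275 = 0.77091
  class_1: TP=28, FP=2+10+10+12+2=36, FN=6+7+6+2+6=27 → 56/119 = 0.47059
  class_2: TP=59, FP=5+7+8+15+5=40, FN=13+10+5+11+13=52 → 118/210 = 0.56190
  class_3: TP=60, FP=2+6+5+6+7=26, FN=7+10+8+11+7=43 → 120/189 = 0.63492
  class_4: TP=44, FP=5+2+11+11+8=37, FN=16+12+15+6+11=60 → 88/185 = 0.47568
  class_5: TP=20, FP=1+6+13+7+11=38, FN=6+2+5+7+8=28 → 40/106 = 0.37736
Macro-F1 score = mean = (0.77091 + 0.47059 + 0.56190 + 0.63492 + 0.47568 + 0.37736) / 6 = 0.5486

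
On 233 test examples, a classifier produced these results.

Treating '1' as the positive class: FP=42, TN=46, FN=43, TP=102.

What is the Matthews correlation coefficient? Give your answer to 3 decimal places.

0.226

MCC = (TP·TN − FP·FN) / √((TP+FP)(TP+FN)(TN+FP)(TN+FN))
Numerator = 102·46 − 42·43 = 2886
Denominator = √(144·145·88·89) = √163532160 = 12787.9693
MCC = 2886 / 12787.9693 = 0.226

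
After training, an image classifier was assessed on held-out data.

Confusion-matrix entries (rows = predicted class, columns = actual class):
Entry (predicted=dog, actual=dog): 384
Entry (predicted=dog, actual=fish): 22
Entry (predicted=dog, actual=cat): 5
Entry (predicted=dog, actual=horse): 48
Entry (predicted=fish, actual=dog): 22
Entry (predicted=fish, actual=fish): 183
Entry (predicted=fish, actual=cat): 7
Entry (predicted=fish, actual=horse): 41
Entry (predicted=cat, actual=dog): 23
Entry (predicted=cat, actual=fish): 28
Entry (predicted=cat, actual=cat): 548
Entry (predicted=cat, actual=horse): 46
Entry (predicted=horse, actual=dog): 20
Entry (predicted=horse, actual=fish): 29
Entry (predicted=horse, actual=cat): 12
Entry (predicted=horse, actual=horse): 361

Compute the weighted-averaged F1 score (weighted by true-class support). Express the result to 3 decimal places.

0.827

Per-class F1 score (2·TP/(2·TP+FP+FN)):
  dog: TP=384, FP=22+5+48=75, FN=22+23+20=65 → 768/908 = 0.8458
  fish: TP=183, FP=22+7+41=70, FN=22+28+29=79 → 366/515 = 0.7107
  cat: TP=548, FP=23+28+46=97, FN=5+7+12=24 → 1096/1217 = 0.9006
  horse: TP=361, FP=20+29+12=61, FN=48+41+46=135 → 722/918 = 0.7865
Weighted-F1 score = Σ (supportᵢ/N)·F1 scoreᵢ with N=1779: (449/1779)·0.8458 + (262/1779)·0.7107 + (572/1779)·0.9006 + (496/1779)·0.7865 = 0.827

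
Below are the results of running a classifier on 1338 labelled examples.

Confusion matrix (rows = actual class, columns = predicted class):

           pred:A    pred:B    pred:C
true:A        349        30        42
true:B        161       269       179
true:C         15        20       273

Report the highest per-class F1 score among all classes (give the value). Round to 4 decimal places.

0.7378

Per-class F1 score (2·TP/(2·TP+FP+FN)):
  A: TP=349, FP=161+15=176, FN=30+42=72 → 698/946 = 0.73784
  B: TP=269, FP=30+20=50, FN=161+179=340 → 538/928 = 0.57974
  C: TP=273, FP=42+179=221, FN=15+20=35 → 546/802 = 0.68080
Highest is class 'A' with F1 score = 0.7378.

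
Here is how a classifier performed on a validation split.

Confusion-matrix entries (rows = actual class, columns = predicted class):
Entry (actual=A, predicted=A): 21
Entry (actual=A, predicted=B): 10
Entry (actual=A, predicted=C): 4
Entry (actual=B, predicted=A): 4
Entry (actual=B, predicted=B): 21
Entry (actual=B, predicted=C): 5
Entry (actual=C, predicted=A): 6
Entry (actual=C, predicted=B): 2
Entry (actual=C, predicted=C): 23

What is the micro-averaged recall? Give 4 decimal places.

0.6771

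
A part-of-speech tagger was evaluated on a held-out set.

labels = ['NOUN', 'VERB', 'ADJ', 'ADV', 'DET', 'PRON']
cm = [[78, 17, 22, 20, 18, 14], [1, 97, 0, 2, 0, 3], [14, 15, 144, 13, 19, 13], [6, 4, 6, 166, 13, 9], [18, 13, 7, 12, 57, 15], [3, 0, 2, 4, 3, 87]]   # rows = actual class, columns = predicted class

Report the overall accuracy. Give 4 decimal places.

Accuracy = trace / total = (78+97+144+166+57+87=629) / 915 = 629/915 = 0.6874

0.6874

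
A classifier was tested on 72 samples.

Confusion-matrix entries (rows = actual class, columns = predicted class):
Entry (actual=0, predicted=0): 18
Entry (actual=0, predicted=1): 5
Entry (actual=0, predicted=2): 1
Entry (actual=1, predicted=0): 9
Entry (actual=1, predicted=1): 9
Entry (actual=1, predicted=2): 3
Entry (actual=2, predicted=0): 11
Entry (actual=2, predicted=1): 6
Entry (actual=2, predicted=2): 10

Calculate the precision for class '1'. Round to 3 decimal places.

0.450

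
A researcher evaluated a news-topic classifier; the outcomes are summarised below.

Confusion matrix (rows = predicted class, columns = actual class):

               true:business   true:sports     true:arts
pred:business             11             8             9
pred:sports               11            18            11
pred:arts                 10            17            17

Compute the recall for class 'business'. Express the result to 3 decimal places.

0.344

recall = TP/(TP+FN).
business: TP=11, FN=11+10=21 → 11/32 = 0.3438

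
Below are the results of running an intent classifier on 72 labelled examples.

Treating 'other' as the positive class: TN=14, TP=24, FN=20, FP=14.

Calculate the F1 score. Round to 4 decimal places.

Precision = TP/(TP+FP) = 24/38 = 0.6316
Recall = TP/(TP+FN) = 24/44 = 0.5455
F1 = 2·TP/(2·TP+FP+FN) = 48/82 = 0.5854

0.5854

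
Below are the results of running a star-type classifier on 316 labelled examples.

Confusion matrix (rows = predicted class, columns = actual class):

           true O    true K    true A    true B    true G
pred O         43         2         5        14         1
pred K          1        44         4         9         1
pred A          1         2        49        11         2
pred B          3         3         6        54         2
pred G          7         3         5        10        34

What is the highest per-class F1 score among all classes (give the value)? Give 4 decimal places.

0.7788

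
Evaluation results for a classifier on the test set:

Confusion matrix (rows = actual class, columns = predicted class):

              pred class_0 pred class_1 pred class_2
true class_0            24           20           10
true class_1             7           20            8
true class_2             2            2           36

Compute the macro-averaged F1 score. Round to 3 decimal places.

Per-class F1 score (2·TP/(2·TP+FP+FN)):
  class_0: TP=24, FP=7+2=9, FN=20+10=30 → 48/87 = 0.5517
  class_1: TP=20, FP=20+2=22, FN=7+8=15 → 40/77 = 0.5195
  class_2: TP=36, FP=10+8=18, FN=2+2=4 → 72/94 = 0.7660
Macro-F1 score = mean = (0.5517 + 0.5195 + 0.7660) / 3 = 0.612

0.612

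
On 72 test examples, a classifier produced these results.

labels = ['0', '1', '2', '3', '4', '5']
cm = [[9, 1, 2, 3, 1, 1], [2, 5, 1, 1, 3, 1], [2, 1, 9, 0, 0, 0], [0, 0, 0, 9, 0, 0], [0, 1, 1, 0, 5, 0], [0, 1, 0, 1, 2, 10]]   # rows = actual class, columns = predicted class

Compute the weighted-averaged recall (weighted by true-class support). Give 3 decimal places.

Per-class recall (TP/(TP+FN)):
  0: TP=9, FN=1+2+3+1+1=8 → 9/17 = 0.5294
  1: TP=5, FN=2+1+1+3+1=8 → 5/13 = 0.3846
  2: TP=9, FN=2+1+0+0+0=3 → 9/12 = 0.7500
  3: TP=9, FN=0+0+0+0+0=0 → 9/9 = 1.0000
  4: TP=5, FN=0+1+1+0+0=2 → 5/7 = 0.7143
  5: TP=10, FN=0+1+0+1+2=4 → 10/14 = 0.7143
Weighted-recall = Σ (supportᵢ/N)·recallᵢ with N=72: (17/72)·0.5294 + (13/72)·0.3846 + (12/72)·0.7500 + (9/72)·1.0000 + (7/72)·0.7143 + (14/72)·0.7143 = 0.653

0.653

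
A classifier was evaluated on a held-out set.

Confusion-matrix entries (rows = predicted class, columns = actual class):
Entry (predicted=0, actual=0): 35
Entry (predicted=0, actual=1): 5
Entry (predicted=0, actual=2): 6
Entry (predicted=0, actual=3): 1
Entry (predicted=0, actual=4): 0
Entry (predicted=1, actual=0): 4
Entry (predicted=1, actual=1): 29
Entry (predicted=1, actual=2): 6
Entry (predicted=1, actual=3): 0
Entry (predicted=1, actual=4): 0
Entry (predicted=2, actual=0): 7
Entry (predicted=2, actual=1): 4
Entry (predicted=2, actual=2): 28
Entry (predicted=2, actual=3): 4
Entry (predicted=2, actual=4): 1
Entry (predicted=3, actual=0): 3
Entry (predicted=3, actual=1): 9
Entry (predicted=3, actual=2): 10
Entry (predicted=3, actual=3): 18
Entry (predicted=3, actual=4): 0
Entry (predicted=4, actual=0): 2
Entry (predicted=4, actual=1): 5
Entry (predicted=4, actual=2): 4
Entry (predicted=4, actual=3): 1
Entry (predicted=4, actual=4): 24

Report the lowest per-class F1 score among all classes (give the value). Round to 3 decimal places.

Per-class F1 score (2·TP/(2·TP+FP+FN)):
  0: TP=35, FP=5+6+1+0=12, FN=4+7+3+2=16 → 70/98 = 0.7143
  1: TP=29, FP=4+6+0+0=10, FN=5+4+9+5=23 → 58/91 = 0.6374
  2: TP=28, FP=7+4+4+1=16, FN=6+6+10+4=26 → 56/98 = 0.5714
  3: TP=18, FP=3+9+10+0=22, FN=1+0+4+1=6 → 36/64 = 0.5625
  4: TP=24, FP=2+5+4+1=12, FN=0+0+1+0=1 → 48/61 = 0.7869
Lowest is class '3' with F1 score = 0.563.

0.563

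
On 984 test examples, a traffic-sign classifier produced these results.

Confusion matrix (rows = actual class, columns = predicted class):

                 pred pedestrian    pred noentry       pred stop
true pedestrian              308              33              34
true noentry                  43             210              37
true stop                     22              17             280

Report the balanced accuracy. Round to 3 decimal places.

0.808

Balanced accuracy = mean of per-class recall.
  pedestrian: recall = 308/375 = 0.8213
  noentry: recall = 210/290 = 0.7241
  stop: recall = 280/319 = 0.8777
Mean = (0.8213 + 0.7241 + 0.8777) / 3 = 0.808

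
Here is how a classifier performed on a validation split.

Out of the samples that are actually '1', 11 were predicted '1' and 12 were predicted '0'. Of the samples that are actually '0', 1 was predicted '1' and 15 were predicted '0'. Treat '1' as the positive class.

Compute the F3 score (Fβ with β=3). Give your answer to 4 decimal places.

0.5023

Fβ = (1+β²)·TP / ((1+β²)·TP + β²·FN + FP), with β²=9
= 10·11 / (10·11 + 9·12 + 1) = 0.5023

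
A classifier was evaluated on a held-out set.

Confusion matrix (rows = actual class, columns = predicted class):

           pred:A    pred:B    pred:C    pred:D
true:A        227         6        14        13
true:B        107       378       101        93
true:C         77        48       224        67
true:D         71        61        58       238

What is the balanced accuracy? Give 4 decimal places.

0.6311

Balanced accuracy = mean of per-class recall.
  A: recall = 227/260 = 0.87308
  B: recall = 378/679 = 0.55670
  C: recall = 224/416 = 0.53846
  D: recall = 238/428 = 0.55607
Mean = (0.87308 + 0.55670 + 0.53846 + 0.55607) / 4 = 0.6311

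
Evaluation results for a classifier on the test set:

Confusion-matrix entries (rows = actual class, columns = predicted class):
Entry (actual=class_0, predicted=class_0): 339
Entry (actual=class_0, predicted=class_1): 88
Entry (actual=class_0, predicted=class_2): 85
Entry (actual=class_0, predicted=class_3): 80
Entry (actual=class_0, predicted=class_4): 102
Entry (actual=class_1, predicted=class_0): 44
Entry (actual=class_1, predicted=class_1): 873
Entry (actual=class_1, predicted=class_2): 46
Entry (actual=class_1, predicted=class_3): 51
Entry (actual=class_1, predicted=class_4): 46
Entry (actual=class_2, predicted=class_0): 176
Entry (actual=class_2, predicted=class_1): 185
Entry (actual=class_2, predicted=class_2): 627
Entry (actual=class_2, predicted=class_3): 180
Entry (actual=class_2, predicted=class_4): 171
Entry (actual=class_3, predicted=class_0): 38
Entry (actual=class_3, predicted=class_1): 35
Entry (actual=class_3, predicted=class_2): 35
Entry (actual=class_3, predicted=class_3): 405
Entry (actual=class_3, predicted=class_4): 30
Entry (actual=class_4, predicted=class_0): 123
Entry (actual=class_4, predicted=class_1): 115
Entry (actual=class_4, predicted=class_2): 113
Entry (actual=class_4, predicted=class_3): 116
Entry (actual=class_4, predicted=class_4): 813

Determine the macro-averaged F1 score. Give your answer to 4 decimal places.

Per-class F1 score (2·TP/(2·TP+FP+FN)):
  class_0: TP=339, FP=44+176+38+123=381, FN=88+85+80+102=355 → 678/1414 = 0.47949
  class_1: TP=873, FP=88+185+35+115=423, FN=44+46+51+46=187 → 1746/2356 = 0.74109
  class_2: TP=627, FP=85+46+35+113=279, FN=176+185+180+171=712 → 1254/2245 = 0.55857
  class_3: TP=405, FP=80+51+180+116=427, FN=38+35+35+30=138 → 810/1375 = 0.58909
  class_4: TP=813, FP=102+46+171+30=349, FN=123+115+113+116=467 → 1626/2442 = 0.66585
Macro-F1 score = mean = (0.47949 + 0.74109 + 0.55857 + 0.58909 + 0.66585) / 5 = 0.6068

0.6068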